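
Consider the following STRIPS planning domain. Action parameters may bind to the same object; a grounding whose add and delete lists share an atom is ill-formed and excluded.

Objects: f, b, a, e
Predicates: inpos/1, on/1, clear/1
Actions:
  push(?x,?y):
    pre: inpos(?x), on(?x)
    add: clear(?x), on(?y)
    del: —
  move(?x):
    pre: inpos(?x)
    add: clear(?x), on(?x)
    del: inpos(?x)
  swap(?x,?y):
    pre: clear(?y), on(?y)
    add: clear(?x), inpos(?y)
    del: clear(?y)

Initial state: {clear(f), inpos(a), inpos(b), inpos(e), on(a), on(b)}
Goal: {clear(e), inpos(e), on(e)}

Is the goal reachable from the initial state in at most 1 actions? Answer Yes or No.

1. push(b,e)  →  {clear(b), clear(f), inpos(a), inpos(b), inpos(e), on(a), on(b), on(e)}
2. push(e,f)  →  {clear(b), clear(e), clear(f), inpos(a), inpos(b), inpos(e), on(a), on(b), on(e), on(f)}
optimal plan length = 2; 2 > 1

No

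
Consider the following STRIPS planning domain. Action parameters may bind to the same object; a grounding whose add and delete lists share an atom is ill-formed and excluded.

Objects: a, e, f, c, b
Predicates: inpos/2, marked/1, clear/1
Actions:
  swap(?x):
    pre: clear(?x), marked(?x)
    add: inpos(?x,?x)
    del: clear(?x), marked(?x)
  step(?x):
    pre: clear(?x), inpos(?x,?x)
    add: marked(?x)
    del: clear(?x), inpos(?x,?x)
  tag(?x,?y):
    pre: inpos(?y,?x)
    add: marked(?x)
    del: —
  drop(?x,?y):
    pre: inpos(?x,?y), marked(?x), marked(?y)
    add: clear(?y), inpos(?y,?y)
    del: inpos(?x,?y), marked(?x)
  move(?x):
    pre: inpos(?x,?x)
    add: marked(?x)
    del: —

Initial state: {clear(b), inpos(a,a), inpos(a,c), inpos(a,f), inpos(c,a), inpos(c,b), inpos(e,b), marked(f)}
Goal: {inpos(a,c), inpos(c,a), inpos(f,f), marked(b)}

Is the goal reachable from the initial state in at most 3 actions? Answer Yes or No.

Yes

1. tag(a,a)  →  {clear(b), inpos(a,a), inpos(a,c), inpos(a,f), inpos(c,a), inpos(c,b), inpos(e,b), marked(a), marked(f)}
2. tag(b,e)  →  {clear(b), inpos(a,a), inpos(a,c), inpos(a,f), inpos(c,a), inpos(c,b), inpos(e,b), marked(a), marked(b), marked(f)}
3. drop(a,f)  →  {clear(b), clear(f), inpos(a,a), inpos(a,c), inpos(c,a), inpos(c,b), inpos(e,b), inpos(f,f), marked(b), marked(f)}
optimal plan length = 3; 3 ≤ 3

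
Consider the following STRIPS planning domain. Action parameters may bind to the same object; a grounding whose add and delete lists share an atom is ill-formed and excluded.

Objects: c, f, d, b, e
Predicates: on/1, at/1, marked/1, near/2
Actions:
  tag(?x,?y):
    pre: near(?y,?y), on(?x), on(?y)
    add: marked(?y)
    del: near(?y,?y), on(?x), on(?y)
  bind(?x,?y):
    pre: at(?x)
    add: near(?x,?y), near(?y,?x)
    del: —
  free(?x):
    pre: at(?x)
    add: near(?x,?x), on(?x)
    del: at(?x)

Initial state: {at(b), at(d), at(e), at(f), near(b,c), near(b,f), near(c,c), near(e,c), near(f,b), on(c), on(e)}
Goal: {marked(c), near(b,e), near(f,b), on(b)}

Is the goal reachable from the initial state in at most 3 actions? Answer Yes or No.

1. tag(c,c)  →  {at(b), at(d), at(e), at(f), marked(c), near(b,c), near(b,f), near(e,c), near(f,b), on(e)}
2. bind(b,e)  →  {at(b), at(d), at(e), at(f), marked(c), near(b,c), near(b,e), near(b,f), near(e,b), near(e,c), near(f,b), on(e)}
3. free(b)  →  {at(d), at(e), at(f), marked(c), near(b,b), near(b,c), near(b,e), near(b,f), near(e,b), near(e,c), near(f,b), on(b), on(e)}
optimal plan length = 3; 3 ≤ 3

Yes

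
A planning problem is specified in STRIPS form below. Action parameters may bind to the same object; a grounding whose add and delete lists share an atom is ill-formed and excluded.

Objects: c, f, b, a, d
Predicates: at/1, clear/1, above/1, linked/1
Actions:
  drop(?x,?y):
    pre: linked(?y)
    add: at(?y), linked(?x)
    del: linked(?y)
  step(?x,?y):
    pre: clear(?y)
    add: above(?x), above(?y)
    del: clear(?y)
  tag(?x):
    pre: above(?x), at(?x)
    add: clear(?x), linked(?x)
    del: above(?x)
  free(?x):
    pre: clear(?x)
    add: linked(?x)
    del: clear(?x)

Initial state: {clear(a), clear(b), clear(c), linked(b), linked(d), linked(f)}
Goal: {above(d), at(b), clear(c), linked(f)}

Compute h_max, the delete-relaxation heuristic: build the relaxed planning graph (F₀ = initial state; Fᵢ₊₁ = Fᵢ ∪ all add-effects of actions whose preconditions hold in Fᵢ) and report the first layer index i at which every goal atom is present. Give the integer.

1

F0 = init (6 atoms)
F1 = F0 ∪ {above(a), above(b), above(c), above(d), above(f), at(b), at(d), at(f), linked(a), linked(c)}  (16 atoms)
goal ⊆ F1  ⇒  h_max = 1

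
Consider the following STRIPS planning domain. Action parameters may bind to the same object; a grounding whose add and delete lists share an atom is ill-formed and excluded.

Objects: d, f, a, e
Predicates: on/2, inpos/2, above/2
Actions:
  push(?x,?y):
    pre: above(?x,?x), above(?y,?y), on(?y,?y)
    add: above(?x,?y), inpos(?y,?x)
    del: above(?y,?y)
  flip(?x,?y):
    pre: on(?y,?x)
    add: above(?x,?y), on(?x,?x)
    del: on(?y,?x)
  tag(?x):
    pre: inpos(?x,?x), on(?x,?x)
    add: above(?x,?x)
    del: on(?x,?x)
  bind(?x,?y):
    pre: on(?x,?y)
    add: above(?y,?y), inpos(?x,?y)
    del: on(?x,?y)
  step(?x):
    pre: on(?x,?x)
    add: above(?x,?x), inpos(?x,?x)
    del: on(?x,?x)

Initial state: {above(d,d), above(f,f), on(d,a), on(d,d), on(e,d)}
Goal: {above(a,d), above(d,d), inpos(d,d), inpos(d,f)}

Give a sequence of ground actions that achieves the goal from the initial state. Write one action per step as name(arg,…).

push(f,d); flip(a,d); bind(d,d)

1. push(f,d)  →  {above(f,d), above(f,f), inpos(d,f), on(d,a), on(d,d), on(e,d)}
2. flip(a,d)  →  {above(a,d), above(f,d), above(f,f), inpos(d,f), on(a,a), on(d,d), on(e,d)}
3. bind(d,d)  →  {above(a,d), above(d,d), above(f,d), above(f,f), inpos(d,d), inpos(d,f), on(a,a), on(e,d)}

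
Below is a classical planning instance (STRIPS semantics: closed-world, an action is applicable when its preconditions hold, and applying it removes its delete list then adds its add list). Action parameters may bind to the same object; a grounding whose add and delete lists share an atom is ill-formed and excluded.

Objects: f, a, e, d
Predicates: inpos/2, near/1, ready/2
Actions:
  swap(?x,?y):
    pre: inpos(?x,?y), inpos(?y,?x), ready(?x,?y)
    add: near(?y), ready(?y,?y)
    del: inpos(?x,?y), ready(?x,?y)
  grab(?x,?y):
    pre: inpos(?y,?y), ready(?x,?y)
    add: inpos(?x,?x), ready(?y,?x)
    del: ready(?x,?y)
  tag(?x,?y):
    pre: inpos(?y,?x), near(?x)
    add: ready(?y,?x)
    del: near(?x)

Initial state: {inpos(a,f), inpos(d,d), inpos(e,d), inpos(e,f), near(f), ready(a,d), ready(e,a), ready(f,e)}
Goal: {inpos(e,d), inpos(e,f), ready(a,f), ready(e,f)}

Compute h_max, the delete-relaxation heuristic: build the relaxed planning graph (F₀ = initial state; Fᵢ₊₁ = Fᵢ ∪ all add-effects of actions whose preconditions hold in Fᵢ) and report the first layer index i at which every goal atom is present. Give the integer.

1

F0 = init (8 atoms)
F1 = F0 ∪ {inpos(a,a), ready(a,f), ready(d,a), ready(e,f)}  (12 atoms)
goal ⊆ F1  ⇒  h_max = 1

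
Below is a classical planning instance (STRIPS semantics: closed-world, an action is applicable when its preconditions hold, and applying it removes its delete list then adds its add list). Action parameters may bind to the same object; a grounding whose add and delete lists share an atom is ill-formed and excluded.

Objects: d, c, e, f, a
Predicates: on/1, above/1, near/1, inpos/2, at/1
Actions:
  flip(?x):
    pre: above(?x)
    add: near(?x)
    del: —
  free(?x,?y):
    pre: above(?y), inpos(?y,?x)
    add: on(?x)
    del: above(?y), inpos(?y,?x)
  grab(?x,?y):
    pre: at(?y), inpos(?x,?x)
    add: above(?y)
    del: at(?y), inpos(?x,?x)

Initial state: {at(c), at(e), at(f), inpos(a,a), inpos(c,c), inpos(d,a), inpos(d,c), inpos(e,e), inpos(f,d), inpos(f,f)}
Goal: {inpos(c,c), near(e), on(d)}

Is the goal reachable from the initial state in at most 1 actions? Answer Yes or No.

No

1. grab(e,e)  →  {above(e), at(c), at(f), inpos(a,a), inpos(c,c), inpos(d,a), inpos(d,c), inpos(f,d), inpos(f,f)}
2. flip(e)  →  {above(e), at(c), at(f), inpos(a,a), inpos(c,c), inpos(d,a), inpos(d,c), inpos(f,d), inpos(f,f), near(e)}
3. grab(f,f)  →  {above(e), above(f), at(c), inpos(a,a), inpos(c,c), inpos(d,a), inpos(d,c), inpos(f,d), near(e)}
4. free(d,f)  →  {above(e), at(c), inpos(a,a), inpos(c,c), inpos(d,a), inpos(d,c), near(e), on(d)}
optimal plan length = 4; 4 > 1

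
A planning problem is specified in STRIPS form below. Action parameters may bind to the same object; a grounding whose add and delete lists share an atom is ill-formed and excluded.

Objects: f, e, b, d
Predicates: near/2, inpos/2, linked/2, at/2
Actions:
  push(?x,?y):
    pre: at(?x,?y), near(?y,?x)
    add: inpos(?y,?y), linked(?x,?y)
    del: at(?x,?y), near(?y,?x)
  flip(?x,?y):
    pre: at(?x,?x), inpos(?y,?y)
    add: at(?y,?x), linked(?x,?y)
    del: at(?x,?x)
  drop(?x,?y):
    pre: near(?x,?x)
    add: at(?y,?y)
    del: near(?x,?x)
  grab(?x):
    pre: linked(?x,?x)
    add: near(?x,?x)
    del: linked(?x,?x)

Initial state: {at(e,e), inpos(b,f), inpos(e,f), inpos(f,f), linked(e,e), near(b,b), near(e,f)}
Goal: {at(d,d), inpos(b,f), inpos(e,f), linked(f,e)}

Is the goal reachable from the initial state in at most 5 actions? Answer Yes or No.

Yes

1. flip(e,f)  →  {at(f,e), inpos(b,f), inpos(e,f), inpos(f,f), linked(e,e), linked(e,f), near(b,b), near(e,f)}
2. push(f,e)  →  {inpos(b,f), inpos(e,e), inpos(e,f), inpos(f,f), linked(e,e), linked(e,f), linked(f,e), near(b,b)}
3. drop(b,d)  →  {at(d,d), inpos(b,f), inpos(e,e), inpos(e,f), inpos(f,f), linked(e,e), linked(e,f), linked(f,e)}
optimal plan length = 3; 3 ≤ 5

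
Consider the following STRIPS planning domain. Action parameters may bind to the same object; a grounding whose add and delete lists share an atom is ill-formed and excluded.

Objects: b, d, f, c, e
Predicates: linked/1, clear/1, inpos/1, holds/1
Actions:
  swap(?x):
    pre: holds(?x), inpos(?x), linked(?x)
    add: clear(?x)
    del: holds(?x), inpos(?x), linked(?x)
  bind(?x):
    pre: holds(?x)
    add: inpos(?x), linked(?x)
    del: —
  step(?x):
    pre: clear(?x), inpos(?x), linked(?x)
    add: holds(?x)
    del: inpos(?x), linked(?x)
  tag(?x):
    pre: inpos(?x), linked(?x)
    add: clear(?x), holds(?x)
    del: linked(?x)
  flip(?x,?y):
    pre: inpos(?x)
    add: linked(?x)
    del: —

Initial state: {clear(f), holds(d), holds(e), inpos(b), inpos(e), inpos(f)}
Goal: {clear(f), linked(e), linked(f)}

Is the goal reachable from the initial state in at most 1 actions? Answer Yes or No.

No

1. bind(e)  →  {clear(f), holds(d), holds(e), inpos(b), inpos(e), inpos(f), linked(e)}
2. flip(f,b)  →  {clear(f), holds(d), holds(e), inpos(b), inpos(e), inpos(f), linked(e), linked(f)}
optimal plan length = 2; 2 > 1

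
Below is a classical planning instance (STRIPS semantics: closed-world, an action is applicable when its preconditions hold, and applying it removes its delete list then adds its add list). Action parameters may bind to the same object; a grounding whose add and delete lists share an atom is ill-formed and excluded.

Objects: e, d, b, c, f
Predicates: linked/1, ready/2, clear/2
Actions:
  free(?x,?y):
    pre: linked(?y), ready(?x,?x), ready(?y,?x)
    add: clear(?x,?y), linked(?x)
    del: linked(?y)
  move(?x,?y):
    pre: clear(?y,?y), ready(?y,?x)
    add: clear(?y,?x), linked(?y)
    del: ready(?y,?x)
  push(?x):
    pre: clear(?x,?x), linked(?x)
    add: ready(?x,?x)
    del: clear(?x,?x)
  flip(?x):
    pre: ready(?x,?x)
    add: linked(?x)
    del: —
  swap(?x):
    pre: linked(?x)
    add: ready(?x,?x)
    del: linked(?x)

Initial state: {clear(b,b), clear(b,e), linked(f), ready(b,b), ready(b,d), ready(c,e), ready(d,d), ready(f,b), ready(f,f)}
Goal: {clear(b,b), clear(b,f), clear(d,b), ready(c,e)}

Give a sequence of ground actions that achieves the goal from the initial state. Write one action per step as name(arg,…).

1. free(b,f)  →  {clear(b,b), clear(b,e), clear(b,f), linked(b), ready(b,b), ready(b,d), ready(c,e), ready(d,d), ready(f,b), ready(f,f)}
2. free(d,b)  →  {clear(b,b), clear(b,e), clear(b,f), clear(d,b), linked(d), ready(b,b), ready(b,d), ready(c,e), ready(d,d), ready(f,b), ready(f,f)}

free(b,f); free(d,b)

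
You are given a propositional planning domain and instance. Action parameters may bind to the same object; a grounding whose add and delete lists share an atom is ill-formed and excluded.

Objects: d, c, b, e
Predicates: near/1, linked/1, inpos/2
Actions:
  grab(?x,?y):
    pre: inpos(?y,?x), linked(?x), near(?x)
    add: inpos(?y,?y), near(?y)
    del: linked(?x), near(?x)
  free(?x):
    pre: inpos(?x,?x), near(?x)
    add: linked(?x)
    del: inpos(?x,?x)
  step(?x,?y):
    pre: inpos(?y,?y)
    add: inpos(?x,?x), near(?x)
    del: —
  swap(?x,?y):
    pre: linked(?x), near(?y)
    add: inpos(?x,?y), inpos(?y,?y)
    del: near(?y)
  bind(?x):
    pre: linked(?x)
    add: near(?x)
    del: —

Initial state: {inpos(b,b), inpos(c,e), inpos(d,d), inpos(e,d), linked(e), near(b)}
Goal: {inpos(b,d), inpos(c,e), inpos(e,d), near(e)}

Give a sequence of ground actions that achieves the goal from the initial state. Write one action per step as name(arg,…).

free(b); step(d,d); step(e,d); swap(b,d)

1. free(b)  →  {inpos(c,e), inpos(d,d), inpos(e,d), linked(b), linked(e), near(b)}
2. step(d,d)  →  {inpos(c,e), inpos(d,d), inpos(e,d), linked(b), linked(e), near(b), near(d)}
3. step(e,d)  →  {inpos(c,e), inpos(d,d), inpos(e,d), inpos(e,e), linked(b), linked(e), near(b), near(d), near(e)}
4. swap(b,d)  →  {inpos(b,d), inpos(c,e), inpos(d,d), inpos(e,d), inpos(e,e), linked(b), linked(e), near(b), near(e)}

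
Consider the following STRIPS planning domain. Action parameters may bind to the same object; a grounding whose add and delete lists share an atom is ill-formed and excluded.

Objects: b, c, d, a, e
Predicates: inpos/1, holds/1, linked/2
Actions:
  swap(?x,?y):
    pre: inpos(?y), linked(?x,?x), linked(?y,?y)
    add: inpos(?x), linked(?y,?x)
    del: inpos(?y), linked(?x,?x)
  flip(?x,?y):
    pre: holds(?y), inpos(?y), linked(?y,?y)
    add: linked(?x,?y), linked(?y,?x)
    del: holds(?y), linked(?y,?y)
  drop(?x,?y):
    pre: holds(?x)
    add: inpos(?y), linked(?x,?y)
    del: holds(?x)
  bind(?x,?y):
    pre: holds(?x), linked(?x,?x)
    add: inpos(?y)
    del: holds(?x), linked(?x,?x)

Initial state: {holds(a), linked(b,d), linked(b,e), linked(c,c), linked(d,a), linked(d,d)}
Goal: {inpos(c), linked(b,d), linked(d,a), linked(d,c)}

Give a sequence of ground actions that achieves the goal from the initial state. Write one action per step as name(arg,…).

drop(a,d); swap(c,d)

1. drop(a,d)  →  {inpos(d), linked(a,d), linked(b,d), linked(b,e), linked(c,c), linked(d,a), linked(d,d)}
2. swap(c,d)  →  {inpos(c), linked(a,d), linked(b,d), linked(b,e), linked(d,a), linked(d,c), linked(d,d)}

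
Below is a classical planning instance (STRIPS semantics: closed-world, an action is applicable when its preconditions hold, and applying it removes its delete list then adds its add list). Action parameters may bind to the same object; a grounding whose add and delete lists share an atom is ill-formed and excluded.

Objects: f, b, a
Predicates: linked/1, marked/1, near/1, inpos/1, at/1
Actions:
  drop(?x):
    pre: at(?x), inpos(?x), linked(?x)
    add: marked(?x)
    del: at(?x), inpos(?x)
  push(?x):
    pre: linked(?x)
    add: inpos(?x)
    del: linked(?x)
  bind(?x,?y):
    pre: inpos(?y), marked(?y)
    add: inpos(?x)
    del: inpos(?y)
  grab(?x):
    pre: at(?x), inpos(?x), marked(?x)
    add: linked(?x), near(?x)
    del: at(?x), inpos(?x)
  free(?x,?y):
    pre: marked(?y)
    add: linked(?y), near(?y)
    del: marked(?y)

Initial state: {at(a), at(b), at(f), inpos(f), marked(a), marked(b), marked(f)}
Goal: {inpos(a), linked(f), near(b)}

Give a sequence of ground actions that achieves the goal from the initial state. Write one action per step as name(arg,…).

1. bind(a,f)  →  {at(a), at(b), at(f), inpos(a), marked(a), marked(b), marked(f)}
2. free(f,f)  →  {at(a), at(b), at(f), inpos(a), linked(f), marked(a), marked(b), near(f)}
3. free(f,b)  →  {at(a), at(b), at(f), inpos(a), linked(b), linked(f), marked(a), near(b), near(f)}

bind(a,f); free(f,f); free(f,b)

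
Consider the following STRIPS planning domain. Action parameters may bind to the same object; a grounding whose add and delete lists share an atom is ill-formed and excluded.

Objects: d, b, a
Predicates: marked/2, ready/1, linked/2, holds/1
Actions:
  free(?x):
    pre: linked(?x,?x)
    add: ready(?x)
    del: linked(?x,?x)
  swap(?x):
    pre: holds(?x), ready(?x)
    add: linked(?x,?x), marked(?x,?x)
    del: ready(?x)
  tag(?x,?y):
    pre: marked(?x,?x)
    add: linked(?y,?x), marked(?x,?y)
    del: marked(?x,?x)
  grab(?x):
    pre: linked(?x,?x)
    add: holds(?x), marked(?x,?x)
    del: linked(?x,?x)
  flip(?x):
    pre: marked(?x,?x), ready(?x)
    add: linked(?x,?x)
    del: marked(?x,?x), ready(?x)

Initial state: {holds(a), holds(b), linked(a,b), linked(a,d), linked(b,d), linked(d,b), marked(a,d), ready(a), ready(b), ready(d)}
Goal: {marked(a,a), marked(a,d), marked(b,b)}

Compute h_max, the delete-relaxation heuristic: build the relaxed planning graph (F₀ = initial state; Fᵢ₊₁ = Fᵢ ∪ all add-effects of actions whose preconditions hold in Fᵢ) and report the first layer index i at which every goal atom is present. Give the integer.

F0 = init (10 atoms)
F1 = F0 ∪ {linked(a,a), linked(b,b), marked(a,a), marked(b,b)}  (14 atoms)
goal ⊆ F1  ⇒  h_max = 1

1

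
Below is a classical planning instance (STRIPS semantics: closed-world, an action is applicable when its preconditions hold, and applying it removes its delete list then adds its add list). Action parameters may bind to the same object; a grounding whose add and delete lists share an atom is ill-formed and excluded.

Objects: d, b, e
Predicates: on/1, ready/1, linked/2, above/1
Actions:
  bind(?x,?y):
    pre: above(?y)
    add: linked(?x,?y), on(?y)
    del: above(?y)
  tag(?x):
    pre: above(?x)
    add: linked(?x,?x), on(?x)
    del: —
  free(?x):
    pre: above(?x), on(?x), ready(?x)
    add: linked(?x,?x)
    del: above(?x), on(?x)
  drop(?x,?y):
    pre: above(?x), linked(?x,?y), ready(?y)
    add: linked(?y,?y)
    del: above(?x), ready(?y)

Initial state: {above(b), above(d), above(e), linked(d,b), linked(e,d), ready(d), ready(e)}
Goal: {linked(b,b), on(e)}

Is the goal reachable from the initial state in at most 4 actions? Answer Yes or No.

1. bind(d,e)  →  {above(b), above(d), linked(d,b), linked(d,e), linked(e,d), on(e), ready(d), ready(e)}
2. bind(b,b)  →  {above(d), linked(b,b), linked(d,b), linked(d,e), linked(e,d), on(b), on(e), ready(d), ready(e)}
optimal plan length = 2; 2 ≤ 4

Yes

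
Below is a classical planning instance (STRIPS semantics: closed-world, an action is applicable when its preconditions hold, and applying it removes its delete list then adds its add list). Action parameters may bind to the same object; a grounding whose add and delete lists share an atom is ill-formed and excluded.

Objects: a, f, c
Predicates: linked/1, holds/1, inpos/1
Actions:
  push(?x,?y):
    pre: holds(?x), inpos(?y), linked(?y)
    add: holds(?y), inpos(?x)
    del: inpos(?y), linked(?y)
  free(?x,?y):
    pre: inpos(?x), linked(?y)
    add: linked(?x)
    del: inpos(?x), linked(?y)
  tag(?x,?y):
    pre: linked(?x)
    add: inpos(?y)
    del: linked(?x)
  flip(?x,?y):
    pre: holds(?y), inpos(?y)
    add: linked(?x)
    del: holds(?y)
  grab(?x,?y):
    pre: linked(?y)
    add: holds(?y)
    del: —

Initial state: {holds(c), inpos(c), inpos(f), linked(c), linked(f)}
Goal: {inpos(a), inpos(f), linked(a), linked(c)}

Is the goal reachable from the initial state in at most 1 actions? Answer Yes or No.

1. tag(f,a)  →  {holds(c), inpos(a), inpos(c), inpos(f), linked(c)}
2. flip(a,c)  →  {inpos(a), inpos(c), inpos(f), linked(a), linked(c)}
optimal plan length = 2; 2 > 1

No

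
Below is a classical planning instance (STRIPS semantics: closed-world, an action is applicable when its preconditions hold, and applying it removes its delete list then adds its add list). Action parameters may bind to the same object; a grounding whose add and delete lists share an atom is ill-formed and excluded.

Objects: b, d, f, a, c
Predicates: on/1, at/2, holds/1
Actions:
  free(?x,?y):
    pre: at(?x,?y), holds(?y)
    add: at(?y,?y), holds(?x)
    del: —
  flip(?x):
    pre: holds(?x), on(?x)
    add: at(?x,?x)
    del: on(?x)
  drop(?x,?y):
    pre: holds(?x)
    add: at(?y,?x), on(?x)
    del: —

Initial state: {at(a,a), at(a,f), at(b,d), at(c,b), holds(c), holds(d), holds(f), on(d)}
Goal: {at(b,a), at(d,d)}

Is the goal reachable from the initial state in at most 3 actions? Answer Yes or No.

1. free(b,d)  →  {at(a,a), at(a,f), at(b,d), at(c,b), at(d,d), holds(b), holds(c), holds(d), holds(f), on(d)}
2. free(a,f)  →  {at(a,a), at(a,f), at(b,d), at(c,b), at(d,d), at(f,f), holds(a), holds(b), holds(c), holds(d), holds(f), on(d)}
3. drop(a,b)  →  {at(a,a), at(a,f), at(b,a), at(b,d), at(c,b), at(d,d), at(f,f), holds(a), holds(b), holds(c), holds(d), holds(f), on(a), on(d)}
optimal plan length = 3; 3 ≤ 3

Yes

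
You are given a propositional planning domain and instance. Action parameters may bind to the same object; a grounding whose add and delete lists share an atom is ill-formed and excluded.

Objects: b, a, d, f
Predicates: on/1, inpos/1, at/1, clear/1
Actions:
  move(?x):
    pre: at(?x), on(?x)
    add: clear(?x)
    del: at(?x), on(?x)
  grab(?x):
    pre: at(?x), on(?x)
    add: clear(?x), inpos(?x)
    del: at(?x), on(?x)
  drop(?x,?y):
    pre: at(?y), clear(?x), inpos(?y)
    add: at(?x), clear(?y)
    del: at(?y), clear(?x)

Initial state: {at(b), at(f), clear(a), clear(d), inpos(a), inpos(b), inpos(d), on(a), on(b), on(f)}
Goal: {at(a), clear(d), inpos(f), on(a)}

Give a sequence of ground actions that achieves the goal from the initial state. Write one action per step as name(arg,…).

1. grab(f)  →  {at(b), clear(a), clear(d), clear(f), inpos(a), inpos(b), inpos(d), inpos(f), on(a), on(b)}
2. drop(a,b)  →  {at(a), clear(b), clear(d), clear(f), inpos(a), inpos(b), inpos(d), inpos(f), on(a), on(b)}

grab(f); drop(a,b)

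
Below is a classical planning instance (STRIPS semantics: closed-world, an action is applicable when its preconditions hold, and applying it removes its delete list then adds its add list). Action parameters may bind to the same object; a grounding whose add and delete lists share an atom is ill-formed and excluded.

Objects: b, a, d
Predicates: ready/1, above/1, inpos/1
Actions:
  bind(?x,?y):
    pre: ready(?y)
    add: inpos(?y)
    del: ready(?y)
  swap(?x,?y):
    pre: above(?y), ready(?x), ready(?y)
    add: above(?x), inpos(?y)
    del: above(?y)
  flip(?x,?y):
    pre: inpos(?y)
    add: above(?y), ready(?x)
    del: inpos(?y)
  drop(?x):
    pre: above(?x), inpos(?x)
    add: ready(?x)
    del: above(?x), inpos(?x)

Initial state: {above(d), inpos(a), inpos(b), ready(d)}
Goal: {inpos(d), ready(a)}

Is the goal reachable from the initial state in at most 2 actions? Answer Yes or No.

1. bind(b,d)  →  {above(d), inpos(a), inpos(b), inpos(d)}
2. flip(a,b)  →  {above(b), above(d), inpos(a), inpos(d), ready(a)}
optimal plan length = 2; 2 ≤ 2

Yes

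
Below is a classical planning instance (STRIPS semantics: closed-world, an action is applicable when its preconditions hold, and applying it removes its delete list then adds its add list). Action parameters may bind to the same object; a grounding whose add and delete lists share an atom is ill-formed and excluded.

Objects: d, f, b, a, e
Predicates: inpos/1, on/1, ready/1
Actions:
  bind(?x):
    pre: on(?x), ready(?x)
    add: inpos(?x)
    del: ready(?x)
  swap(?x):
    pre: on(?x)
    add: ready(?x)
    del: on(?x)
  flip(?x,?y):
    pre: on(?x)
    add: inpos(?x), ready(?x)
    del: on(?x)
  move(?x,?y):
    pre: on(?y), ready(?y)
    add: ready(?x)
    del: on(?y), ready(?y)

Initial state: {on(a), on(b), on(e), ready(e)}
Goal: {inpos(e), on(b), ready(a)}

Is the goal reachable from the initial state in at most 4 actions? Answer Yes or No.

Yes

1. bind(e)  →  {inpos(e), on(a), on(b), on(e)}
2. swap(a)  →  {inpos(e), on(b), on(e), ready(a)}
optimal plan length = 2; 2 ≤ 4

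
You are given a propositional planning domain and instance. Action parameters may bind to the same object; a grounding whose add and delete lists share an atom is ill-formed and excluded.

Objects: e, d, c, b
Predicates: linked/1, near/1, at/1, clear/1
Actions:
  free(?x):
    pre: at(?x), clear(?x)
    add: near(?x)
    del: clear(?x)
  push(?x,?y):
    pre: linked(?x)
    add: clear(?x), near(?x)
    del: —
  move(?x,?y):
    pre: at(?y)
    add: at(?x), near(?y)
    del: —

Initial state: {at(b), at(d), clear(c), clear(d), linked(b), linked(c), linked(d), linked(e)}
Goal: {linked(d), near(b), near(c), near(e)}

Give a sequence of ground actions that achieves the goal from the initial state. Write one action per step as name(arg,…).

1. push(e,e)  →  {at(b), at(d), clear(c), clear(d), clear(e), linked(b), linked(c), linked(d), linked(e), near(e)}
2. push(c,e)  →  {at(b), at(d), clear(c), clear(d), clear(e), linked(b), linked(c), linked(d), linked(e), near(c), near(e)}
3. push(b,e)  →  {at(b), at(d), clear(b), clear(c), clear(d), clear(e), linked(b), linked(c), linked(d), linked(e), near(b), near(c), near(e)}

push(e,e); push(c,e); push(b,e)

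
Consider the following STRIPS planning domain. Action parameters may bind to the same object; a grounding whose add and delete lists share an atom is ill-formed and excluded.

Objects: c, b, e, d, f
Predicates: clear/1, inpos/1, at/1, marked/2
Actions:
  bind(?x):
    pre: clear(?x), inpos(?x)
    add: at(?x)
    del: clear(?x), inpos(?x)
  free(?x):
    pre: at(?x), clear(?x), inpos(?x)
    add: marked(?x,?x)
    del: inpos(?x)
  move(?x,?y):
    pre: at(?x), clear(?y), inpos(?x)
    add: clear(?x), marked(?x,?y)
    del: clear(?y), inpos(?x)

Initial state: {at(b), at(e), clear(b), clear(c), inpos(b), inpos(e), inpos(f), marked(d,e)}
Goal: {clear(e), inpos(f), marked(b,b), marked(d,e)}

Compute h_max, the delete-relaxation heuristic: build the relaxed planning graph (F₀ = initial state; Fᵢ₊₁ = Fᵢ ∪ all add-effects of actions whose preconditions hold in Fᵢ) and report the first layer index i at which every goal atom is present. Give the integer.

1

F0 = init (8 atoms)
F1 = F0 ∪ {clear(e), marked(b,b), marked(b,c), marked(e,b), marked(e,c)}  (13 atoms)
goal ⊆ F1  ⇒  h_max = 1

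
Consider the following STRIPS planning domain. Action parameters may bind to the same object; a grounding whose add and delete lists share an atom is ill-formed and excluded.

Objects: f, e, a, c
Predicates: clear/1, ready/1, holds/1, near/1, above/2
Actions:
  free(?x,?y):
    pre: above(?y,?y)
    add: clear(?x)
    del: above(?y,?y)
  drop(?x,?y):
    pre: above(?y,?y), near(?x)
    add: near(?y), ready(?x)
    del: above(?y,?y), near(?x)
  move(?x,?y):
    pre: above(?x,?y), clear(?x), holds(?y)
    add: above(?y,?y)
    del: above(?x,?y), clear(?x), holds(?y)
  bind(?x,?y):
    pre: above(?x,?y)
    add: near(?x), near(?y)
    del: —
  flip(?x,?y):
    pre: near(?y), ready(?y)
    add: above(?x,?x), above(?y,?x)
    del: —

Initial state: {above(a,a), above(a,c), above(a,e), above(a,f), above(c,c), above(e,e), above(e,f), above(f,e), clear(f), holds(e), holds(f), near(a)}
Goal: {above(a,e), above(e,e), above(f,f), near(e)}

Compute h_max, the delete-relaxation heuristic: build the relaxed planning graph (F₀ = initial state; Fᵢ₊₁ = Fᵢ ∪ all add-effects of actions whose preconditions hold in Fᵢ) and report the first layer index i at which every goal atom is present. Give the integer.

F0 = init (12 atoms)
F1 = F0 ∪ {clear(a), clear(c), clear(e), near(c), near(e), near(f), ready(a)}  (19 atoms)
F2 = F1 ∪ {above(f,f), ready(c), ready(e), ready(f)}  (23 atoms)
goal ⊆ F2  ⇒  h_max = 2

2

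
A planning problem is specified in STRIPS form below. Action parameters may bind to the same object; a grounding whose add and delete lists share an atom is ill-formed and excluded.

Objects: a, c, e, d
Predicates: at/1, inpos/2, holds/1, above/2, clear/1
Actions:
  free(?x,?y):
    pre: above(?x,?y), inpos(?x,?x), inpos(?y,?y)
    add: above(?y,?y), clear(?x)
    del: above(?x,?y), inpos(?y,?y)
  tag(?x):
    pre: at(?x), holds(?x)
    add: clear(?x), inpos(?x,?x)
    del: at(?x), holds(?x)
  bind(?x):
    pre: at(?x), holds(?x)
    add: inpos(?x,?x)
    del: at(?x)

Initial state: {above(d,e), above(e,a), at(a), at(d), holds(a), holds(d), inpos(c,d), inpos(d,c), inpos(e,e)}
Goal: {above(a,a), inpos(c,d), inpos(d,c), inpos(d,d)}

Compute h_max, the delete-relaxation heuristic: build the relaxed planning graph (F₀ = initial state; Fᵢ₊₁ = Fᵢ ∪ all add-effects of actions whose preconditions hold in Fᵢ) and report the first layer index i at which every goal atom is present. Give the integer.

F0 = init (9 atoms)
F1 = F0 ∪ {clear(a), clear(d), inpos(a,a), inpos(d,d)}  (13 atoms)
F2 = F1 ∪ {above(a,a), above(e,e), clear(e)}  (16 atoms)
goal ⊆ F2  ⇒  h_max = 2

2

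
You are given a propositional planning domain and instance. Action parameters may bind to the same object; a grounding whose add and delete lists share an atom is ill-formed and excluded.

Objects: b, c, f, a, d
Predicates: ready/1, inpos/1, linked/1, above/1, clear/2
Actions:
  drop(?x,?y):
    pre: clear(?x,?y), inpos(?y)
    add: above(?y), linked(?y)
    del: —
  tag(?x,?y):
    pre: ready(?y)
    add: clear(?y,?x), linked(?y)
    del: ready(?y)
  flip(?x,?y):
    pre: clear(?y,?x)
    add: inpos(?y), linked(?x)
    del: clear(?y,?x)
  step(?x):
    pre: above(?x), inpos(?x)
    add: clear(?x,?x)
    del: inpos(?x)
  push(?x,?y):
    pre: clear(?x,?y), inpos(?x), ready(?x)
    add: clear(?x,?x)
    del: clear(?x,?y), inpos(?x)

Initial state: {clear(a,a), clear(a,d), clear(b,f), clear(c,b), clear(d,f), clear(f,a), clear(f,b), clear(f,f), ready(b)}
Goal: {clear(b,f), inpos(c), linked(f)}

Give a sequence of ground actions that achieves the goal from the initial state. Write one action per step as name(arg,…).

1. flip(b,c)  →  {clear(a,a), clear(a,d), clear(b,f), clear(d,f), clear(f,a), clear(f,b), clear(f,f), inpos(c), linked(b), ready(b)}
2. flip(f,f)  →  {clear(a,a), clear(a,d), clear(b,f), clear(d,f), clear(f,a), clear(f,b), inpos(c), inpos(f), linked(b), linked(f), ready(b)}

flip(b,c); flip(f,f)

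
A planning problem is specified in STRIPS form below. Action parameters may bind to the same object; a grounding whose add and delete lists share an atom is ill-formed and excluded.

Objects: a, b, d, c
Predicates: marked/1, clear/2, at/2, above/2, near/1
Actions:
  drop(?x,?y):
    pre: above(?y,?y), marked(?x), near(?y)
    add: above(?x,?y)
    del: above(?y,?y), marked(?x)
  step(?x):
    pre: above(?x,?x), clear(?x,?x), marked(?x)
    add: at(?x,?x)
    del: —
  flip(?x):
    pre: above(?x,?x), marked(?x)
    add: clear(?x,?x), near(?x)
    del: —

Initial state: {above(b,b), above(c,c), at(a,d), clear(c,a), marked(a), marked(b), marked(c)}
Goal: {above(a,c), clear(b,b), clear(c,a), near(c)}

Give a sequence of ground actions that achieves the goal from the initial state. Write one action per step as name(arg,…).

flip(b); flip(c); drop(a,c)

1. flip(b)  →  {above(b,b), above(c,c), at(a,d), clear(b,b), clear(c,a), marked(a), marked(b), marked(c), near(b)}
2. flip(c)  →  {above(b,b), above(c,c), at(a,d), clear(b,b), clear(c,a), clear(c,c), marked(a), marked(b), marked(c), near(b), near(c)}
3. drop(a,c)  →  {above(a,c), above(b,b), at(a,d), clear(b,b), clear(c,a), clear(c,c), marked(b), marked(c), near(b), near(c)}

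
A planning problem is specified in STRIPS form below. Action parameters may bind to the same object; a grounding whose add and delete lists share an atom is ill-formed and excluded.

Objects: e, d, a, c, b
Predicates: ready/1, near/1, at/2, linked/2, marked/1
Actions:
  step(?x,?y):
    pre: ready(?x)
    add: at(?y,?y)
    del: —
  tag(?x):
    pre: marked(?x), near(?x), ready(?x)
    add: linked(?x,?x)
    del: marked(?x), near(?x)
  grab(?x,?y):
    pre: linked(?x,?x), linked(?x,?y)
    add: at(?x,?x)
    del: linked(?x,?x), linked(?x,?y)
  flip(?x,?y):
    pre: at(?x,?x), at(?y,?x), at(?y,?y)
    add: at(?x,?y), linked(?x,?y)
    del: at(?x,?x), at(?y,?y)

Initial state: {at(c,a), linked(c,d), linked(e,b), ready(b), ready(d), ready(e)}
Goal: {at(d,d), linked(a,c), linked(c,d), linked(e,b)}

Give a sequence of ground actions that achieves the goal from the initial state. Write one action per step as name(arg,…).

step(e,d); step(e,a); step(e,c); flip(a,c)

1. step(e,d)  →  {at(c,a), at(d,d), linked(c,d), linked(e,b), ready(b), ready(d), ready(e)}
2. step(e,a)  →  {at(a,a), at(c,a), at(d,d), linked(c,d), linked(e,b), ready(b), ready(d), ready(e)}
3. step(e,c)  →  {at(a,a), at(c,a), at(c,c), at(d,d), linked(c,d), linked(e,b), ready(b), ready(d), ready(e)}
4. flip(a,c)  →  {at(a,c), at(c,a), at(d,d), linked(a,c), linked(c,d), linked(e,b), ready(b), ready(d), ready(e)}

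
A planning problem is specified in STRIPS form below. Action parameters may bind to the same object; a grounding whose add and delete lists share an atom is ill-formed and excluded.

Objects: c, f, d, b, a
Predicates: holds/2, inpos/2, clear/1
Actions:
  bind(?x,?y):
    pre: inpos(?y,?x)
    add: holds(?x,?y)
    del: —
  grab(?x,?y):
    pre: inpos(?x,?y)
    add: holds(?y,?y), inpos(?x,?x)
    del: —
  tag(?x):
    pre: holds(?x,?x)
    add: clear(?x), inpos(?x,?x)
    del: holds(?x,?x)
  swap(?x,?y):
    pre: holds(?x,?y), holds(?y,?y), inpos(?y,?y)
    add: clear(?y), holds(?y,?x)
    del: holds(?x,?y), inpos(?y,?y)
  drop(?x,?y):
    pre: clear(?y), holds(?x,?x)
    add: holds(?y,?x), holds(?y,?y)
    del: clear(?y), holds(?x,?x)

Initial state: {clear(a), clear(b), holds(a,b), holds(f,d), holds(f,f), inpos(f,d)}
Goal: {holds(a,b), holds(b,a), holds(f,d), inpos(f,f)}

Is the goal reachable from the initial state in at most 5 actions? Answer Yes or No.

1. grab(f,d)  →  {clear(a), clear(b), holds(a,b), holds(d,d), holds(f,d), holds(f,f), inpos(f,d), inpos(f,f)}
2. drop(f,a)  →  {clear(b), holds(a,a), holds(a,b), holds(a,f), holds(d,d), holds(f,d), inpos(f,d), inpos(f,f)}
3. drop(a,b)  →  {holds(a,b), holds(a,f), holds(b,a), holds(b,b), holds(d,d), holds(f,d), inpos(f,d), inpos(f,f)}
optimal plan length = 3; 3 ≤ 5

Yes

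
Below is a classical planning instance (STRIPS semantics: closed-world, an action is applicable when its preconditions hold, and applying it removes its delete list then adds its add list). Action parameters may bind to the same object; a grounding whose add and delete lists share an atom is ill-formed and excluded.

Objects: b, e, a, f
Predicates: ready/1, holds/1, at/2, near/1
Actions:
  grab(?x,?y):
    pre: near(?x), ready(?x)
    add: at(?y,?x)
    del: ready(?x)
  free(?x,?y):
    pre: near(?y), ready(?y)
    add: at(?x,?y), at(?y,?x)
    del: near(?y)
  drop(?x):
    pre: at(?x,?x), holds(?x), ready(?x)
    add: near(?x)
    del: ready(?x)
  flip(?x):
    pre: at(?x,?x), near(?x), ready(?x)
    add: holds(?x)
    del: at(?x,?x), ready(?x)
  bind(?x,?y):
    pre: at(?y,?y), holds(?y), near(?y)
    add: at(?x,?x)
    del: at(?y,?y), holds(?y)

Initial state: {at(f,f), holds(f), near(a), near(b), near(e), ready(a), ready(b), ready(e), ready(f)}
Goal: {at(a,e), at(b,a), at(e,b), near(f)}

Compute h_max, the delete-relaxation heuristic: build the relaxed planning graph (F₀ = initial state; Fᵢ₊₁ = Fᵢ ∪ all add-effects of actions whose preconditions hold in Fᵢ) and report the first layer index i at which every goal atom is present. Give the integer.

1

F0 = init (9 atoms)
F1 = F0 ∪ {at(a,a), at(a,b), at(a,e), at(a,f), at(b,a), at(b,b), at(b,e), at(b,f), at(e,a), at(e,b), at(e,e), at(e,f), at(f,a), at(f,b), at(f,e), near(f)}  (25 atoms)
goal ⊆ F1  ⇒  h_max = 1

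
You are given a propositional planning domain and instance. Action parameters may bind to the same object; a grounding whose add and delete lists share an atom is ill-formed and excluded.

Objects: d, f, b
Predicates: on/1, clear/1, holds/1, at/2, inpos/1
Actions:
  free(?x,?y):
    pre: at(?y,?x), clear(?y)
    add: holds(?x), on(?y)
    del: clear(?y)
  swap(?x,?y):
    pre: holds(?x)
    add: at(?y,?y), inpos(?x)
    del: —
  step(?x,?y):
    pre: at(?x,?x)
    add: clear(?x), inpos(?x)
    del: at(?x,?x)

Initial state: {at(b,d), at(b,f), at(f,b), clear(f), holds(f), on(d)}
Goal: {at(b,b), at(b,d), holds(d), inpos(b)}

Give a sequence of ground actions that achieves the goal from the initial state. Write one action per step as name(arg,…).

1. swap(f,b)  →  {at(b,b), at(b,d), at(b,f), at(f,b), clear(f), holds(f), inpos(f), on(d)}
2. step(b,d)  →  {at(b,d), at(b,f), at(f,b), clear(b), clear(f), holds(f), inpos(b), inpos(f), on(d)}
3. free(d,b)  →  {at(b,d), at(b,f), at(f,b), clear(f), holds(d), holds(f), inpos(b), inpos(f), on(b), on(d)}
4. swap(d,b)  →  {at(b,b), at(b,d), at(b,f), at(f,b), clear(f), holds(d), holds(f), inpos(b), inpos(d), inpos(f), on(b), on(d)}

swap(f,b); step(b,d); free(d,b); swap(d,b)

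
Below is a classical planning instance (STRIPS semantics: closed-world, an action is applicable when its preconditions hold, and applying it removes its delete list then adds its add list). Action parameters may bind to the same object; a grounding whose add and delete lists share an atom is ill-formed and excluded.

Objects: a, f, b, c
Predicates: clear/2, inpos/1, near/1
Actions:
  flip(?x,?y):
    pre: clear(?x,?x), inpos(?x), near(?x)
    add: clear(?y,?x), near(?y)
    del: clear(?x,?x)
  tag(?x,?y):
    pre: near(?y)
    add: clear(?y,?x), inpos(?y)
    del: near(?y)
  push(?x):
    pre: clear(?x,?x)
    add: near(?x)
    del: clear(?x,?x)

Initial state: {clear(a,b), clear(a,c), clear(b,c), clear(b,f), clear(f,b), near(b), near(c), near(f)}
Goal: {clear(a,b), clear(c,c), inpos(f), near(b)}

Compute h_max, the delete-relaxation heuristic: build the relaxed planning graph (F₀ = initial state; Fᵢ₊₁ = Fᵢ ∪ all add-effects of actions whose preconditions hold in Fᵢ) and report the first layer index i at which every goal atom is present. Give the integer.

1

F0 = init (8 atoms)
F1 = F0 ∪ {clear(b,a), clear(b,b), clear(c,a), clear(c,b), clear(c,c), clear(c,f), clear(f,a), clear(f,c), clear(f,f), inpos(b), inpos(c), inpos(f)}  (20 atoms)
goal ⊆ F1  ⇒  h_max = 1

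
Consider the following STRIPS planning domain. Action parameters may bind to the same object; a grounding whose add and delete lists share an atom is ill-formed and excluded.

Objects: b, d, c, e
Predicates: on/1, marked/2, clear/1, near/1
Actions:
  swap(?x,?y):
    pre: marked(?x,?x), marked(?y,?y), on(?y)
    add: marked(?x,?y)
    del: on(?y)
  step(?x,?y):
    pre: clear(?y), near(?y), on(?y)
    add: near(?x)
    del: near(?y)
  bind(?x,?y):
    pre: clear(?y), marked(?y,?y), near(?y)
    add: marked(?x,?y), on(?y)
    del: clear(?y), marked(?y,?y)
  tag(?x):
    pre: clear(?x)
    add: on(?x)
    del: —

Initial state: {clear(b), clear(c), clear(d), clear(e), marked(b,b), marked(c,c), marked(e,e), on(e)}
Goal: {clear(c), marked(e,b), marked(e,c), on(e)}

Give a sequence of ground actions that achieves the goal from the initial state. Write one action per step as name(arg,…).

tag(b); swap(e,b); tag(c); swap(e,c)

1. tag(b)  →  {clear(b), clear(c), clear(d), clear(e), marked(b,b), marked(c,c), marked(e,e), on(b), on(e)}
2. swap(e,b)  →  {clear(b), clear(c), clear(d), clear(e), marked(b,b), marked(c,c), marked(e,b), marked(e,e), on(e)}
3. tag(c)  →  {clear(b), clear(c), clear(d), clear(e), marked(b,b), marked(c,c), marked(e,b), marked(e,e), on(c), on(e)}
4. swap(e,c)  →  {clear(b), clear(c), clear(d), clear(e), marked(b,b), marked(c,c), marked(e,b), marked(e,c), marked(e,e), on(e)}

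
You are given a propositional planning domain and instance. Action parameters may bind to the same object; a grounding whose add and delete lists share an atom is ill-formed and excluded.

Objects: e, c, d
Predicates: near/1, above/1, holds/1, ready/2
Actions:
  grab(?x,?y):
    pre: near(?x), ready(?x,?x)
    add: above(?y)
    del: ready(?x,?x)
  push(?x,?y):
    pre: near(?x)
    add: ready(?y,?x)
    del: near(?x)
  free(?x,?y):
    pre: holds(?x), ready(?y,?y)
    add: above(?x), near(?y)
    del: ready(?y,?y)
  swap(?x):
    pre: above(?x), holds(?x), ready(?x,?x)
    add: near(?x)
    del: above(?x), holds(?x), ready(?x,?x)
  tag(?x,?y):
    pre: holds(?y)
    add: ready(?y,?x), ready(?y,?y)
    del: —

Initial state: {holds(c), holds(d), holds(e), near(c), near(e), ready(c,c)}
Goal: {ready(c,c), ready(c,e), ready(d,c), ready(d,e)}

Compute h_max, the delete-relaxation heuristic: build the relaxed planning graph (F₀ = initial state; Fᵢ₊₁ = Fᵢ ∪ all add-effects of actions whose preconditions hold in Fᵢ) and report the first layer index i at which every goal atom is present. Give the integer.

1

F0 = init (6 atoms)
F1 = F0 ∪ {above(c), above(d), above(e), ready(c,d), ready(c,e), ready(d,c), ready(d,d), ready(d,e), ready(e,c), ready(e,d), ready(e,e)}  (17 atoms)
goal ⊆ F1  ⇒  h_max = 1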